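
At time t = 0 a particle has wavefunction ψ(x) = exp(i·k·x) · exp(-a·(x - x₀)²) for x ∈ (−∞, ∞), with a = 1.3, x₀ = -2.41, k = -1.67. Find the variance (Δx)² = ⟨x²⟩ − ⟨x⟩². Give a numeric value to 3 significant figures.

0.192

Compute ⟨x⟩ and ⟨x²⟩ separately, then (Δx)² = ⟨x²⟩ − ⟨x⟩².
Gaussian moments (u = x − x₀): ∫u^(2j)·e^(−2au²) du = (2j−1)!!/(4a)^j · √(π/(2a)), odd powers integrate to 0; here √(π/(2a)) = 1.0992.
Normalization: ∫|ψ|² dx = 1.0992.
⟨x⟩ = -2.4100 and ⟨x²⟩ = 6.0004.
(Δx)² = 6.0004 − (-2.4100)² = 0.19231.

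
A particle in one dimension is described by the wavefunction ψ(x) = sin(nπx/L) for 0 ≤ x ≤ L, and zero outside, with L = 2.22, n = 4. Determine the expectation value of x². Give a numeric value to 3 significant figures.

1.63

⟨x²⟩ = ∫ x²·|ψ|² dx / ∫|ψ|² dx (integrals over the domain).
With sin²θ = (1 − cos2θ)/2 on 0 ≤ x ≤ L: ∫sin²(nπx/L) dx = L/2, ∫x·sin²(nπx/L) dx = L²/4, ∫x²·sin²(nπx/L) dx = L³·(1/6 − 1/(4n²π²)); higher powers xᵏ the same way, integrating xᵏ·cos(2nπx/L) by parts.
State is unnormalized: ∫|ψ|² dx = 1.1100, and ∫ψ*·x²·ψ dx = 1.8062, so ⟨x²⟩ = 1.8062 / 1.1100.
⟨x²⟩ = 1.6272.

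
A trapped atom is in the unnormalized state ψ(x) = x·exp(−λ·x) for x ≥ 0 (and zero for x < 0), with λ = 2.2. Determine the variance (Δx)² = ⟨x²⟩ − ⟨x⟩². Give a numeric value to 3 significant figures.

Compute ⟨x⟩ and ⟨x²⟩ separately, then (Δx)² = ⟨x²⟩ − ⟨x⟩².
Every integrand reduces to terms xʲ·e^(−2λx) on [0, ∞); use ∫₀^∞ xʲ·e^(−2λx) dx = j!/(2λ)^(j+1).
Normalization: ∫|ψ|² dx = 0.023479.
⟨x⟩ = 0.68182 and ⟨x²⟩ = 0.61983.
(Δx)² = 0.61983 − (0.68182)² = 0.15496.

0.155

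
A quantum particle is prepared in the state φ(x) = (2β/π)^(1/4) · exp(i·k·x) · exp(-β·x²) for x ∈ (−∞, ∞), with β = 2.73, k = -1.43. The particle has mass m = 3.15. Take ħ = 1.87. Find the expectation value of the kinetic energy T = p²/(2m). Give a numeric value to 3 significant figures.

T = −(ħ²/2m) d²/dx², so ⟨T⟩ = −(ħ²/2m) ∫ φ*·φ'' dx; with m = 3.15.
Gaussian moments: ∫x^(2j)·e^(−2βx²) dx = (2j−1)!!/(4β)^j · √(π/(2β)), odd powers integrate to 0; here √(π/(2β)) = 0.75854. Derivatives: φ′ = (ik − 2βx)·φ, φ″ = ((ik − 2βx)² − 2β)·φ; the odd-in-x pieces drop out.
⟨T⟩ = 2.6504.

2.65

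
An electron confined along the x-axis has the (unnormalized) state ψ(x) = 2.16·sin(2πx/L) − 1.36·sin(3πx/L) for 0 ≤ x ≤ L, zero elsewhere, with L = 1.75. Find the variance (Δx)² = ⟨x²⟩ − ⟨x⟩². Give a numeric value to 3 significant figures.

0.128

Compute ⟨x⟩ and ⟨x²⟩ separately, then (Δx)² = ⟨x²⟩ − ⟨x⟩².
On 0 ≤ x ≤ L (j ≠ l): ∫sin²(jπx/L) dx = L/2, ∫sin(jπx/L)·sin(lπx/L) dx = 0; diagonal moments ∫x·sin²(jπx/L) dx = L²/4, ∫x²·sin²(jπx/L) dx = L³·(1/6 − 1/(4j²π²)); cross terms ∫x·sin(jπx/L)·sin(lπx/L) dx = 0 for j + l even and −4jlL²/(π²(j² − l²)²) for j + l odd, ∫x²·sin(jπx/L)·sin(lπx/L) dx = (−1)^(j+l)·4jlL³/(π²(j² − l²)²); higher powers the same way via product-to-sum and parts.
Normalization: ∫|ψ|² dx = 5.7008.
⟨x⟩ = 1.1820 and ⟨x²⟩ = 1.5254.
(Δx)² = 1.5254 − (1.1820)² = 0.12829.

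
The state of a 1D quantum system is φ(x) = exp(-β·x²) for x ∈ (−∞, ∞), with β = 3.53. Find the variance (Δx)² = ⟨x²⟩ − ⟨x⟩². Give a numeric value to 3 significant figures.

Compute ⟨x⟩ and ⟨x²⟩ separately, then (Δx)² = ⟨x²⟩ − ⟨x⟩².
Gaussian moments: ∫x^(2j)·e^(−2βx²) dx = (2j−1)!!/(4β)^j · √(π/(2β)), odd powers integrate to 0; here √(π/(2β)) = 0.66707.
Normalization: ∫|φ|² dx = 0.66707.
⟨x⟩ = 0.0000 and ⟨x²⟩ = 0.070822.
(Δx)² = 0.070822 − (0.0000)² = 0.070822.

0.0708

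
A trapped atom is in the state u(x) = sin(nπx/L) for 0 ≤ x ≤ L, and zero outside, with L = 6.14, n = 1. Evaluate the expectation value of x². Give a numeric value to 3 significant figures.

10.7

⟨x²⟩ = ∫ x²·|u|² dx / ∫|u|² dx (integrals over the domain).
With sin²θ = (1 − cos2θ)/2 on 0 ≤ x ≤ L: ∫sin²(nπx/L) dx = L/2, ∫x·sin²(nπx/L) dx = L²/4, ∫x²·sin²(nπx/L) dx = L³·(1/6 − 1/(4n²π²)); higher powers xᵏ the same way, integrating xᵏ·cos(2nπx/L) by parts.
State is unnormalized: ∫|u|² dx = 3.0700, and ∫u*·x²·u dx = 32.716, so ⟨x²⟩ = 32.716 / 3.0700.
⟨x²⟩ = 10.657.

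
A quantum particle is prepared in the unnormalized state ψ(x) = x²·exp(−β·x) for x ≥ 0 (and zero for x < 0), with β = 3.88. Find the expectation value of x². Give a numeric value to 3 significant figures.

⟨x²⟩ = ∫ x²·|ψ|² dx / ∫|ψ|² dx (integrals over the domain).
Every integrand reduces to terms xʲ·e^(−2βx) on [0, ∞); use ∫₀^∞ xʲ·e^(−2βx) dx = j!/(2β)^(j+1).
State is unnormalized: ∫|ψ|² dx = 0.00085291, and ∫ψ*·x²·ψ dx = 0.00042491, so ⟨x²⟩ = 0.00042491 / 0.00085291.
⟨x²⟩ = 0.49819.

0.498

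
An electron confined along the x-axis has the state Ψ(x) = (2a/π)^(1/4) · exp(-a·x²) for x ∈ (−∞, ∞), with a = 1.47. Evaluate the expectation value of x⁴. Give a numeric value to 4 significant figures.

⟨x⁴⟩ = ∫ x⁴·|Ψ|² dx (integrals over the domain).
Gaussian moments: ∫x^(2j)·e^(−2ax²) dx = (2j−1)!!/(4a)^j · √(π/(2a)), odd powers integrate to 0; here √(π/(2a)) = 1.0337.
⟨x⁴⟩ = 0.086769.

0.08677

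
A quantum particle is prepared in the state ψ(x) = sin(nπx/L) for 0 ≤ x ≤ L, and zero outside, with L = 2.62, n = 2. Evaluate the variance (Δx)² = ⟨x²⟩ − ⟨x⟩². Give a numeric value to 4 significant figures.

0.4851

Compute ⟨x⟩ and ⟨x²⟩ separately, then (Δx)² = ⟨x²⟩ − ⟨x⟩².
With sin²θ = (1 − cos2θ)/2 on 0 ≤ x ≤ L: ∫sin²(nπx/L) dx = L/2, ∫x·sin²(nπx/L) dx = L²/4, ∫x²·sin²(nπx/L) dx = L³·(1/6 − 1/(4n²π²)); higher powers xᵏ the same way, integrating xᵏ·cos(2nπx/L) by parts.
Normalization: ∫|ψ|² dx = 1.3100.
⟨x⟩ = 1.3100 and ⟨x²⟩ = 2.2012.
(Δx)² = 2.2012 − (1.3100)² = 0.48509.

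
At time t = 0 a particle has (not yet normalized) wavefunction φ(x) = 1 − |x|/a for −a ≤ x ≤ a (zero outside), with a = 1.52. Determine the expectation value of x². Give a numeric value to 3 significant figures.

⟨x²⟩ = ∫ x²·|φ|² dx / ∫|φ|² dx (integrals over the domain).
φ is even, so ∫ over [−a, a] = 2∫₀ᵃ with φ = 1 − x/a there: ∫₀ᵃ (1 − x/a)² dx = a/3, ∫₀ᵃ x²(1 − x/a)² dx = a³/30, ∫₀ᵃ x⁴(1 − x/a)² dx = a⁵/105.
State is unnormalized: ∫|φ|² dx = 1.0133, and ∫φ*·x²·φ dx = 0.23412, so ⟨x²⟩ = 0.23412 / 1.0133.
⟨x²⟩ = 0.23104.

0.231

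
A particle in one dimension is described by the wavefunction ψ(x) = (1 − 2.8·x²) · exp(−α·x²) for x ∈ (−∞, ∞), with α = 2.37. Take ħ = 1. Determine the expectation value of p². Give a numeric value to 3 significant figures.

p² ψ = −ħ² d²ψ/dx²; ⟨p²⟩ = −ħ² ∫ ψ*·ψ'' dx / ∫|ψ|² dx.
Expand each integrand as polynomial × e^(−2αx²) and use ∫x^(2j)·e^(−2αx²) dx = (2j−1)!!/(4α)^j · √(π/(2α)), odd powers → 0; here √(π/(2α)) = 0.81412. Differentiate with the product rule, d/dx e^(−αx²) = −2αx·e^(−αx²).
State is unnormalized: ∫|ψ|² dx = 0.54627, and ∫ψ*·(−ħ² ψ'') dx = 4.2474, so ⟨p²⟩ = 4.2474 / 0.54627.
⟨p²⟩ = 7.7754.

7.78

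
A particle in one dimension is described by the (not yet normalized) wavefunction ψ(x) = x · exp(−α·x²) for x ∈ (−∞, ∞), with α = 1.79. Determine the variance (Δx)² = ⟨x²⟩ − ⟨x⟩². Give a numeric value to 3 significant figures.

Compute ⟨x⟩ and ⟨x²⟩ separately, then (Δx)² = ⟨x²⟩ − ⟨x⟩².
Expand each integrand as polynomial × e^(−2αx²) and use ∫x^(2j)·e^(−2αx²) dx = (2j−1)!!/(4α)^j · √(π/(2α)), odd powers → 0; here √(π/(2α)) = 0.93677.
Normalization: ∫|ψ|² dx = 0.13083.
⟨x⟩ = 0.0000 and ⟨x²⟩ = 0.41899.
(Δx)² = 0.41899 − (0.0000)² = 0.41899.

0.419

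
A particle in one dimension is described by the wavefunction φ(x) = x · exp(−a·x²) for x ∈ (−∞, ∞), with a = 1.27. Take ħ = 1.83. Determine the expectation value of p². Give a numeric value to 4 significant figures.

12.76

p² φ = −ħ² d²φ/dx²; ⟨p²⟩ = −ħ² ∫ φ*·φ'' dx / ∫|φ|² dx.
Expand each integrand as polynomial × e^(−2ax²) and use ∫x^(2j)·e^(−2ax²) dx = (2j−1)!!/(4a)^j · √(π/(2a)), odd powers → 0; here √(π/(2a)) = 1.1121. Differentiate with the product rule, d/dx e^(−ax²) = −2ax·e^(−ax²).
State is unnormalized: ∫|φ|² dx = 0.21892, and ∫φ*·(−ħ² φ'') dx = 2.7933, so ⟨p²⟩ = 2.7933 / 0.21892.
⟨p²⟩ = 12.759.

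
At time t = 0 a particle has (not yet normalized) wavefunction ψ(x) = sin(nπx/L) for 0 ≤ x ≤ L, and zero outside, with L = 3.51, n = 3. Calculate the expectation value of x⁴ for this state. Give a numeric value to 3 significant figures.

⟨x⁴⟩ = ∫ x⁴·|ψ|² dx / ∫|ψ|² dx (integrals over the domain).
With sin²θ = (1 − cos2θ)/2 on 0 ≤ x ≤ L: ∫sin²(nπx/L) dx = L/2, ∫x·sin²(nπx/L) dx = L²/4, ∫x²·sin²(nπx/L) dx = L³·(1/6 − 1/(4n²π²)); higher powers xᵏ the same way, integrating xᵏ·cos(2nπx/L) by parts.
State is unnormalized: ∫|ψ|² dx = 1.7550, and ∫ψ*·x⁴·ψ dx = 50.328, so ⟨x⁴⟩ = 50.328 / 1.7550.
⟨x⁴⟩ = 28.677.

28.7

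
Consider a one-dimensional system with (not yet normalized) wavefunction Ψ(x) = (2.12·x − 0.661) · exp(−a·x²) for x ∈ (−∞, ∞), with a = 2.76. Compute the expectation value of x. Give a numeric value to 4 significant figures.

⟨x⟩ = ∫ x·|Ψ|² dx / ∫|Ψ|² dx (integrals over the domain).
Expand each integrand as polynomial × e^(−2ax²) and use ∫x^(2j)·e^(−2ax²) dx = (2j−1)!!/(4a)^j · √(π/(2a)), odd powers → 0; here √(π/(2a)) = 0.75441.
State is unnormalized: ∫|Ψ|² dx = 0.63674, and ∫Ψ*·x·Ψ dx = -0.19152, so ⟨x⟩ = -0.19152 / 0.63674.
⟨x⟩ = -0.30078.

-0.3008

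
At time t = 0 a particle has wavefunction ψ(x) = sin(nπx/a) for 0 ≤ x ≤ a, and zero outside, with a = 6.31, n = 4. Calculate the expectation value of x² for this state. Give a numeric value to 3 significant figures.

⟨x²⟩ = ∫ x²·|ψ|² dx / ∫|ψ|² dx (integrals over the domain).
With sin²θ = (1 − cos2θ)/2 on 0 ≤ x ≤ a: ∫sin²(nπx/a) dx = a/2, ∫x·sin²(nπx/a) dx = a²/4, ∫x²·sin²(nπx/a) dx = a³·(1/6 − 1/(4n²π²)); higher powers xᵏ the same way, integrating xᵏ·cos(2nπx/a) by parts.
State is unnormalized: ∫|ψ|² dx = 3.1550, and ∫ψ*·x²·ψ dx = 41.476, so ⟨x²⟩ = 41.476 / 3.1550.
⟨x²⟩ = 13.146.

13.1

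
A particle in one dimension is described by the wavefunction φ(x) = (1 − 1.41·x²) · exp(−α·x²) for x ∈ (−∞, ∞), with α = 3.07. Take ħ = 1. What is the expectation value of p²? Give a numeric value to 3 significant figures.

5.01

p² φ = −ħ² d²φ/dx²; ⟨p²⟩ = −ħ² ∫ φ*·φ'' dx / ∫|φ|² dx.
Expand each integrand as polynomial × e^(−2αx²) and use ∫x^(2j)·e^(−2αx²) dx = (2j−1)!!/(4α)^j · √(π/(2α)), odd powers → 0; here √(π/(2α)) = 0.71530. Differentiate with the product rule, d/dx e^(−αx²) = −2αx·e^(−αx²).
State is unnormalized: ∫|φ|² dx = 0.57933, and ∫φ*·(−ħ² φ'') dx = 2.9029, so ⟨p²⟩ = 2.9029 / 0.57933.
⟨p²⟩ = 5.0108.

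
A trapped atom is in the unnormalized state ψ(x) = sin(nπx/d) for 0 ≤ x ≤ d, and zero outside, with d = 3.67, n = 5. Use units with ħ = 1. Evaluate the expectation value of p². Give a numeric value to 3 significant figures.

p² ψ = −ħ² d²ψ/dx²; ⟨p²⟩ = −ħ² ∫ ψ*·ψ'' dx / ∫|ψ|² dx.
d/dx sin(nπx/d) = (nπ/d)·cos(nπx/d) and d²/dx² sin(nπx/d) = −(nπ/d)²·sin(nπx/d); on 0 ≤ x ≤ d, ∫sin²(nπx/d) dx = d/2 and ∫sin(nπx/d)·cos(nπx/d) dx = 0.
State is unnormalized: ∫|ψ|² dx = 1.8350, and ∫ψ*·(−ħ² ψ'') dx = 33.616, so ⟨p²⟩ = 33.616 / 1.8350.
⟨p²⟩ = 18.319.

18.3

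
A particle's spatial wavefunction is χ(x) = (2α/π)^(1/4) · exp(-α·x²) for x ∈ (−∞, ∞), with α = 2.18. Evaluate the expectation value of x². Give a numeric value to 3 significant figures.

0.115

⟨x²⟩ = ∫ x²·|χ|² dx (integrals over the domain).
Gaussian moments: ∫x^(2j)·e^(−2αx²) dx = (2j−1)!!/(4α)^j · √(π/(2α)), odd powers integrate to 0; here √(π/(2α)) = 0.84885.
⟨x²⟩ = 0.11468.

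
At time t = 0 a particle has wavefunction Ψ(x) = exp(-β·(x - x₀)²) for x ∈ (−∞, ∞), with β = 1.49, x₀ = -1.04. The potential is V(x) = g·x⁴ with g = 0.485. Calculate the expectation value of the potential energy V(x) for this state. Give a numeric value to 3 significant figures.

⟨V⟩ = ∫ V(x)·|Ψ|² dx / ∫|Ψ|² dx.
Gaussian moments (u = x − x₀): ∫u^(2j)·e^(−2βu²) du = (2j−1)!!/(4β)^j · √(π/(2β)), odd powers integrate to 0; here √(π/(2β)) = 1.0268.
State is unnormalized: ∫|Ψ|² dx = 1.0268, and ∫Ψ*·V(x)·Ψ dx = 1.1668, so ⟨V⟩ = 1.1668 / 1.0268.
⟨V⟩ = 1.1364.

1.14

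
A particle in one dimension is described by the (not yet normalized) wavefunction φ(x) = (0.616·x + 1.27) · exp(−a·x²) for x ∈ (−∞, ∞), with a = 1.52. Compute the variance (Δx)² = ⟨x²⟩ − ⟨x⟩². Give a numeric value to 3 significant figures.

Compute ⟨x⟩ and ⟨x²⟩ separately, then (Δx)² = ⟨x²⟩ − ⟨x⟩².
Expand each integrand as polynomial × e^(−2ax²) and use ∫x^(2j)·e^(−2ax²) dx = (2j−1)!!/(4a)^j · √(π/(2a)), odd powers → 0; here √(π/(2a)) = 1.0166.
Normalization: ∫|φ|² dx = 1.7031.
⟨x⟩ = 0.15361 and ⟨x²⟩ = 0.17673.
(Δx)² = 0.17673 − (0.15361)² = 0.15313.

0.153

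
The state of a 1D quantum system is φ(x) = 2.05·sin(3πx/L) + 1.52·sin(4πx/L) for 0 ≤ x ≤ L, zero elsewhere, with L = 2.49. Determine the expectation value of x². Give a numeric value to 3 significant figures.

⟨x²⟩ = ∫ x²·|φ|² dx / ∫|φ|² dx (integrals over the domain).
On 0 ≤ x ≤ L (j ≠ l): ∫sin²(jπx/L) dx = L/2, ∫sin(jπx/L)·sin(lπx/L) dx = 0; diagonal moments ∫x·sin²(jπx/L) dx = L²/4, ∫x²·sin²(jπx/L) dx = L³·(1/6 − 1/(4j²π²)); cross terms ∫x·sin(jπx/L)·sin(lπx/L) dx = 0 for j + l even and −4jlL²/(π²(j² − l²)²) for j + l odd, ∫x²·sin(jπx/L)·sin(lπx/L) dx = (−1)^(j+l)·4jlL³/(π²(j² − l²)²); higher powers the same way via product-to-sum and parts.
State is unnormalized: ∫|φ|² dx = 8.1086, and ∫φ*·x²·φ dx = 6.9696, so ⟨x²⟩ = 6.9696 / 8.1086.
⟨x²⟩ = 0.85954.

0.860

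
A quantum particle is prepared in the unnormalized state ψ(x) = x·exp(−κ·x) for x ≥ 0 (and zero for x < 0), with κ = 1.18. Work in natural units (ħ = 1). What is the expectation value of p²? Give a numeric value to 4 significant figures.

1.392

p² ψ = −ħ² d²ψ/dx²; ⟨p²⟩ = −ħ² ∫ ψ*·ψ'' dx / ∫|ψ|² dx.
Differentiate x·exp(−κ·x) with the product rule; every integrand then reduces to terms xʲ·e^(−2κx) on [0, ∞), with ∫₀^∞ xʲ·e^(−2κx) dx = j!/(2κ)^(j+1).
State is unnormalized: ∫|ψ|² dx = 0.15216, and ∫ψ*·(−ħ² ψ'') dx = 0.21186, so ⟨p²⟩ = 0.21186 / 0.15216.
⟨p²⟩ = 1.3924.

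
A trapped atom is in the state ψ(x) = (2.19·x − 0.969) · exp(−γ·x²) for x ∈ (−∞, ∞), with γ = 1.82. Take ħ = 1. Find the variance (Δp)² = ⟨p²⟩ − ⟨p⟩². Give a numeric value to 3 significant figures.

Compute ⟨p⟩ and ⟨p²⟩ separately; (Δp)² = ⟨p²⟩ − ⟨p⟩².
Expand each integrand as polynomial × e^(−2γx²) and use ∫x^(2j)·e^(−2γx²) dx = (2j−1)!!/(4γ)^j · √(π/(2γ)), odd powers → 0; here √(π/(2γ)) = 0.92902. Differentiate with the product rule, d/dx e^(−γx²) = −2γx·e^(−γx²).
Normalization: ∫|ψ|² dx = 1.4844.
⟨p⟩ = 0.0000 and ⟨p²⟩ = 3.3209.
(Δp)² = 3.3209 − (0.0000)² = 3.3209.

3.32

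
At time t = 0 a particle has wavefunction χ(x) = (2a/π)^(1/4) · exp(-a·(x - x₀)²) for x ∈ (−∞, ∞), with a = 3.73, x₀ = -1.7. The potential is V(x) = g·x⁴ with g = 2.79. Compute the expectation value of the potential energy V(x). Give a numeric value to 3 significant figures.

26.6

⟨V⟩ = ∫ V(x)·|χ|² dx.
Gaussian moments (u = x − x₀): ∫u^(2j)·e^(−2au²) du = (2j−1)!!/(4a)^j · √(π/(2a)), odd powers integrate to 0; here √(π/(2a)) = 0.64894.
⟨V⟩ = 26.582.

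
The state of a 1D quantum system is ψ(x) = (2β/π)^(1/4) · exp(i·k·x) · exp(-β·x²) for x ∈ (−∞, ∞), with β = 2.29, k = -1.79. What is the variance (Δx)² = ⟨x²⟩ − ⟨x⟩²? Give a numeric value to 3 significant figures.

Compute ⟨x⟩ and ⟨x²⟩ separately, then (Δx)² = ⟨x²⟩ − ⟨x⟩².
Gaussian moments: ∫x^(2j)·e^(−2βx²) dx = (2j−1)!!/(4β)^j · √(π/(2β)), odd powers integrate to 0; here √(π/(2β)) = 0.82821.
⟨x⟩ = 0.0000 and ⟨x²⟩ = 0.10917.
(Δx)² = 0.10917 − (0.0000)² = 0.10917.

0.109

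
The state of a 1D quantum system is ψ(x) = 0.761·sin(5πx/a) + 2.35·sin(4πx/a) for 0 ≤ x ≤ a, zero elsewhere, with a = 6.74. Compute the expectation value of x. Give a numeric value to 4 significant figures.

⟨x⟩ = ∫ x·|ψ|² dx / ∫|ψ|² dx (integrals over the domain).
On 0 ≤ x ≤ a (j ≠ l): ∫sin²(jπx/a) dx = a/2, ∫sin(jπx/a)·sin(lπx/a) dx = 0; diagonal moments ∫x·sin²(jπx/a) dx = a²/4, ∫x²·sin²(jπx/a) dx = a³·(1/6 − 1/(4j²π²)); cross terms ∫x·sin(jπx/a)·sin(lπx/a) dx = 0 for j + l even and −4jla²/(π²(j² − l²)²) for j + l odd, ∫x²·sin(jπx/a)·sin(lπx/a) dx = (−1)^(j+l)·4jla³/(π²(j² − l²)²); higher powers the same way via product-to-sum and parts.
State is unnormalized: ∫|ψ|² dx = 20.562, and ∫ψ*·x·ψ dx = 53.036, so ⟨x⟩ = 53.036 / 20.562.
⟨x⟩ = 2.5793.

2.579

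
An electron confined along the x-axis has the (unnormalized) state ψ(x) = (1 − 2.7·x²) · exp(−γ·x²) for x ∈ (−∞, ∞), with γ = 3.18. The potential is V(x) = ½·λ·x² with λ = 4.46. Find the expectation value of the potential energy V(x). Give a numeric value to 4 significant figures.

0.09924

⟨V⟩ = ∫ V(x)·|ψ|² dx / ∫|ψ|² dx.
Expand each integrand as polynomial × e^(−2γx²) and use ∫x^(2j)·e^(−2γx²) dx = (2j−1)!!/(4γ)^j · √(π/(2γ)), odd powers → 0; here √(π/(2γ)) = 0.70282.
State is unnormalized: ∫|ψ|² dx = 0.49945, and ∫ψ*·V(x)·ψ dx = 0.049564, so ⟨V⟩ = 0.049564 / 0.49945.
⟨V⟩ = 0.099236.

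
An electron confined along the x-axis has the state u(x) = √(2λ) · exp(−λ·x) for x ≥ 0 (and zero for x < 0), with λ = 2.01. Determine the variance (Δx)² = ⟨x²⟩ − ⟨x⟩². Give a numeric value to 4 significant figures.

Compute ⟨x⟩ and ⟨x²⟩ separately, then (Δx)² = ⟨x²⟩ − ⟨x⟩².
Every integrand reduces to terms xʲ·e^(−2λx) on [0, ∞); use ∫₀^∞ xʲ·e^(−2λx) dx = j!/(2λ)^(j+1).
⟨x⟩ = 0.24876 and ⟨x²⟩ = 0.12376.
(Δx)² = 0.12376 − (0.24876)² = 0.061880.

0.06188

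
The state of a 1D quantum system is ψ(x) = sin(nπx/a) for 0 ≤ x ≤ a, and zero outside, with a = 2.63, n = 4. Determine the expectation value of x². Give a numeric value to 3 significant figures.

⟨x²⟩ = ∫ x²·|ψ|² dx / ∫|ψ|² dx (integrals over the domain).
With sin²θ = (1 − cos2θ)/2 on 0 ≤ x ≤ a: ∫sin²(nπx/a) dx = a/2, ∫x·sin²(nπx/a) dx = a²/4, ∫x²·sin²(nπx/a) dx = a³·(1/6 − 1/(4n²π²)); higher powers xᵏ the same way, integrating xᵏ·cos(2nπx/a) by parts.
State is unnormalized: ∫|ψ|² dx = 1.3150, and ∫ψ*·x²·ψ dx = 3.0031, so ⟨x²⟩ = 3.0031 / 1.3150.
⟨x²⟩ = 2.2837.

2.28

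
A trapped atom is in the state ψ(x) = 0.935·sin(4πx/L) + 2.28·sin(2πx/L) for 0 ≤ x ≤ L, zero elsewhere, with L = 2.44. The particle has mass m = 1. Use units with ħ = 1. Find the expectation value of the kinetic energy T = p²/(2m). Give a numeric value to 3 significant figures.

4.75

T = −(ħ²/2m) d²/dx², so ⟨T⟩ = −(ħ²/2m) ∫ ψ*·ψ'' dx / ∫|ψ|² dx; with m = 1.
d²/dx² sin(jπx/L) = −(jπ/L)²·sin(jπx/L); on 0 ≤ x ≤ L, ∫sin²(jπx/L) dx = L/2 and ∫sin(jπx/L)·sin(lπx/L) dx = 0 for j ≠ l, so only diagonal terms survive in ∫|ψ|² and ∫ψ·ψ″; ∫ψ·ψ′ dx = [ψ²/2] between the walls = 0.
State is unnormalized: ∫|ψ|² dx = 7.4086, and ∫ψ*·(−ħ²/2m · ψ'') dx = 35.172, so ⟨T⟩ = 35.172 / 7.4086.
⟨T⟩ = 4.7474.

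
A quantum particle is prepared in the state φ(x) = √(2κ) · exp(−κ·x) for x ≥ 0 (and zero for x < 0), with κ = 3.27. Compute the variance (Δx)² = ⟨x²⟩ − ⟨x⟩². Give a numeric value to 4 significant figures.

Compute ⟨x⟩ and ⟨x²⟩ separately, then (Δx)² = ⟨x²⟩ − ⟨x⟩².
Every integrand reduces to terms xʲ·e^(−2κx) on [0, ∞); use ∫₀^∞ xʲ·e^(−2κx) dx = j!/(2κ)^(j+1).
⟨x⟩ = 0.15291 and ⟨x²⟩ = 0.046760.
(Δx)² = 0.046760 − (0.15291)² = 0.023380.

0.02338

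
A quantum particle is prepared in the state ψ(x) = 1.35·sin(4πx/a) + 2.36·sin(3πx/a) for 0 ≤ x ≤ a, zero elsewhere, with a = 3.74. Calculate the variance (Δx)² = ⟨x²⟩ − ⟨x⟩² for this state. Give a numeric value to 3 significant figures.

Compute ⟨x⟩ and ⟨x²⟩ separately, then (Δx)² = ⟨x²⟩ − ⟨x⟩².
On 0 ≤ x ≤ a (j ≠ l): ∫sin²(jπx/a) dx = a/2, ∫sin(jπx/a)·sin(lπx/a) dx = 0; diagonal moments ∫x·sin²(jπx/a) dx = a²/4, ∫x²·sin²(jπx/a) dx = a³·(1/6 − 1/(4j²π²)); cross terms ∫x·sin(jπx/a)·sin(lπx/a) dx = 0 for j + l even and −4jla²/(π²(j² − l²)²) for j + l odd, ∫x²·sin(jπx/a)·sin(lπx/a) dx = (−1)^(j+l)·4jla³/(π²(j² − l²)²); higher powers the same way via product-to-sum and parts.
Normalization: ∫|ψ|² dx = 13.823.
⟨x⟩ = 1.2300 and ⟨x²⟩ = 2.1988.
(Δx)² = 2.1988 − (1.2300)² = 0.68584.

0.686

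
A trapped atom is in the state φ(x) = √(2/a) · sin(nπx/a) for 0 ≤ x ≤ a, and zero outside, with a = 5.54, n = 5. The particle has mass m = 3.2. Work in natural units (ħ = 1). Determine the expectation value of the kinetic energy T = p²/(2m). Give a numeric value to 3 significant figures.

T = −(ħ²/2m) d²/dx², so ⟨T⟩ = −(ħ²/2m) ∫ φ*·φ'' dx; with m = 3.2.
d/dx sin(nπx/a) = (nπ/a)·cos(nπx/a) and d²/dx² sin(nπx/a) = −(nπ/a)²·sin(nπx/a); on 0 ≤ x ≤ a, ∫sin²(nπx/a) dx = a/2 and ∫sin(nπx/a)·cos(nπx/a) dx = 0.
⟨T⟩ = 1.2561.

1.26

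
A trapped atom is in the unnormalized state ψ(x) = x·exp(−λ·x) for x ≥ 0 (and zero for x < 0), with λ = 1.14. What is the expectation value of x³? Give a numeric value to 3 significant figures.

5.06

⟨x³⟩ = ∫ x³·|ψ|² dx / ∫|ψ|² dx (integrals over the domain).
Every integrand reduces to terms xʲ·e^(−2λx) on [0, ∞); use ∫₀^∞ xʲ·e^(−2λx) dx = j!/(2λ)^(j+1).
State is unnormalized: ∫|ψ|² dx = 0.16874, and ∫ψ*·x³·ψ dx = 0.85422, so ⟨x³⟩ = 0.85422 / 0.16874.
⟨x³⟩ = 5.0623.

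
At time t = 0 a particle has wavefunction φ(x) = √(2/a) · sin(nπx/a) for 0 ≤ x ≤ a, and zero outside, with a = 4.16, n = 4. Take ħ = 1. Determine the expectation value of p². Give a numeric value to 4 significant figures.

p² φ = −ħ² d²φ/dx²; ⟨p²⟩ = −ħ² ∫ φ*·φ'' dx.
d/dx sin(nπx/a) = (nπ/a)·cos(nπx/a) and d²/dx² sin(nπx/a) = −(nπ/a)²·sin(nπx/a); on 0 ≤ x ≤ a, ∫sin²(nπx/a) dx = a/2 and ∫sin(nπx/a)·cos(nπx/a) dx = 0.
⟨p²⟩ = 9.1250.

9.125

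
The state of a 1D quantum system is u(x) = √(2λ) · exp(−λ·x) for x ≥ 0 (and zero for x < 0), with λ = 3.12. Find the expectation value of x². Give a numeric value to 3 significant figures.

0.0514

⟨x²⟩ = ∫ x²·|u|² dx (integrals over the domain).
Every integrand reduces to terms xʲ·e^(−2λx) on [0, ∞); use ∫₀^∞ xʲ·e^(−2λx) dx = j!/(2λ)^(j+1).
⟨x²⟩ = 0.051364.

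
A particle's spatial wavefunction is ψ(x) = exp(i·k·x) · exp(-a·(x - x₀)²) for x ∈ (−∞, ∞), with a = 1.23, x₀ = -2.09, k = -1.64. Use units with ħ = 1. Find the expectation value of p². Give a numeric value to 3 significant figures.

3.92

p² ψ = −ħ² d²ψ/dx²; ⟨p²⟩ = −ħ² ∫ ψ*·ψ'' dx / ∫|ψ|² dx.
Gaussian moments (u = x − x₀): ∫u^(2j)·e^(−2au²) du = (2j−1)!!/(4a)^j · √(π/(2a)), odd powers integrate to 0; here √(π/(2a)) = 1.1301. Derivatives: ψ′ = (ik − 2au)·ψ, ψ″ = ((ik − 2au)² − 2a)·ψ; the odd-in-u pieces drop out.
State is unnormalized: ∫|ψ|² dx = 1.1301, and ∫ψ*·(−ħ² ψ'') dx = 4.4294, so ⟨p²⟩ = 4.4294 / 1.1301.
⟨p²⟩ = 3.9196.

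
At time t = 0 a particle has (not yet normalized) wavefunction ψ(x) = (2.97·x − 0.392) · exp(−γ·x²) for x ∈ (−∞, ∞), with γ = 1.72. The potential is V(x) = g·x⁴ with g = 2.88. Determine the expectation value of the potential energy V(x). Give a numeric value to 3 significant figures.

0.835

⟨V⟩ = ∫ V(x)·|ψ|² dx / ∫|ψ|² dx.
Expand each integrand as polynomial × e^(−2γx²) and use ∫x^(2j)·e^(−2γx²) dx = (2j−1)!!/(4γ)^j · √(π/(2γ)), odd powers → 0; here √(π/(2γ)) = 0.95564.
State is unnormalized: ∫|ψ|² dx = 1.3721, and ∫ψ*·V(x)·ψ dx = 1.1450, so ⟨V⟩ = 1.1450 / 1.3721.
⟨V⟩ = 0.83451.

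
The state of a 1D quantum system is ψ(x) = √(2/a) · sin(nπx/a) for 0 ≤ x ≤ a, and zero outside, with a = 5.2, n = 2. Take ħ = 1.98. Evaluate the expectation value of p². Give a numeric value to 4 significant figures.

p² ψ = −ħ² d²ψ/dx²; ⟨p²⟩ = −ħ² ∫ ψ*·ψ'' dx.
d/dx sin(nπx/a) = (nπ/a)·cos(nπx/a) and d²/dx² sin(nπx/a) = −(nπ/a)²·sin(nπx/a); on 0 ≤ x ≤ a, ∫sin²(nπx/a) dx = a/2 and ∫sin(nπx/a)·cos(nπx/a) dx = 0.
⟨p²⟩ = 5.7238.

5.724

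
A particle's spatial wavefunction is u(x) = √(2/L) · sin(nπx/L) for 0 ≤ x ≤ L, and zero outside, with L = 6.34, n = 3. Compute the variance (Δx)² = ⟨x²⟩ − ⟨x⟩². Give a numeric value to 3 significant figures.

3.12

Compute ⟨x⟩ and ⟨x²⟩ separately, then (Δx)² = ⟨x²⟩ − ⟨x⟩².
With sin²θ = (1 − cos2θ)/2 on 0 ≤ x ≤ L: ∫sin²(nπx/L) dx = L/2, ∫x·sin²(nπx/L) dx = L²/4, ∫x²·sin²(nπx/L) dx = L³·(1/6 − 1/(4n²π²)); higher powers xᵏ the same way, integrating xᵏ·cos(2nπx/L) by parts.
⟨x⟩ = 3.1700 and ⟨x²⟩ = 13.172.
(Δx)² = 13.172 − (3.1700)² = 3.1234.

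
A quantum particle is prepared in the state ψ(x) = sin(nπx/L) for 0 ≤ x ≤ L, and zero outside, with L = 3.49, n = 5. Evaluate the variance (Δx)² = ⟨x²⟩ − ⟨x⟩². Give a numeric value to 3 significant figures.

0.990

Compute ⟨x⟩ and ⟨x²⟩ separately, then (Δx)² = ⟨x²⟩ − ⟨x⟩².
With sin²θ = (1 − cos2θ)/2 on 0 ≤ x ≤ L: ∫sin²(nπx/L) dx = L/2, ∫x·sin²(nπx/L) dx = L²/4, ∫x²·sin²(nπx/L) dx = L³·(1/6 − 1/(4n²π²)); higher powers xᵏ the same way, integrating xᵏ·cos(2nπx/L) by parts.
Normalization: ∫|ψ|² dx = 1.7450.
⟨x⟩ = 1.7450 and ⟨x²⟩ = 4.0354.
(Δx)² = 4.0354 − (1.7450)² = 0.99033.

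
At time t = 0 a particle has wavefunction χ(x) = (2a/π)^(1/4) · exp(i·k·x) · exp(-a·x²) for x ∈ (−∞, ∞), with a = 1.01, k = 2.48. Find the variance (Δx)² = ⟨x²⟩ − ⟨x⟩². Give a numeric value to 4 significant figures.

Compute ⟨x⟩ and ⟨x²⟩ separately, then (Δx)² = ⟨x²⟩ − ⟨x⟩².
Gaussian moments: ∫x^(2j)·e^(−2ax²) dx = (2j−1)!!/(4a)^j · √(π/(2a)), odd powers integrate to 0; here √(π/(2a)) = 1.2471.
⟨x⟩ = 0.0000 and ⟨x²⟩ = 0.24752.
(Δx)² = 0.24752 − (0.0000)² = 0.24752.

0.2475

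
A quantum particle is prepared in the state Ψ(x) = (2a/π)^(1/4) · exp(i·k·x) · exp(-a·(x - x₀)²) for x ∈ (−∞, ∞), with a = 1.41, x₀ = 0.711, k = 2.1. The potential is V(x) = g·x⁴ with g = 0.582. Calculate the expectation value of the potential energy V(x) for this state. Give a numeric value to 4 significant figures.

⟨V⟩ = ∫ V(x)·|Ψ|² dx.
Gaussian moments (u = x − x₀): ∫u^(2j)·e^(−2au²) du = (2j−1)!!/(4a)^j · √(π/(2a)), odd powers integrate to 0; here √(π/(2a)) = 1.0555.
⟨V⟩ = 0.51661.

0.5166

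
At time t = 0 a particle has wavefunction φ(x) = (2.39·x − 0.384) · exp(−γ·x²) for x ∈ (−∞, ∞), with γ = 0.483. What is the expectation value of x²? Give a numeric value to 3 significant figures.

1.50

⟨x²⟩ = ∫ x²·|φ|² dx / ∫|φ|² dx (integrals over the domain).
Expand each integrand as polynomial × e^(−2γx²) and use ∫x^(2j)·e^(−2γx²) dx = (2j−1)!!/(4γ)^j · √(π/(2γ)), odd powers → 0; here √(π/(2γ)) = 1.8034.
State is unnormalized: ∫|φ|² dx = 5.5977, and ∫φ*·x²·φ dx = 8.4169, so ⟨x²⟩ = 8.4169 / 5.5977.
⟨x²⟩ = 1.5036.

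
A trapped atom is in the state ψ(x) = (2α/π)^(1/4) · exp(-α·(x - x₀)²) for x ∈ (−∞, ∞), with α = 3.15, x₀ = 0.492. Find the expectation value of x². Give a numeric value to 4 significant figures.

⟨x²⟩ = ∫ x²·|ψ|² dx (integrals over the domain).
Gaussian moments (u = x − x₀): ∫u^(2j)·e^(−2αu²) du = (2j−1)!!/(4α)^j · √(π/(2α)), odd powers integrate to 0; here √(π/(2α)) = 0.70616.
⟨x²⟩ = 0.32143.

0.3214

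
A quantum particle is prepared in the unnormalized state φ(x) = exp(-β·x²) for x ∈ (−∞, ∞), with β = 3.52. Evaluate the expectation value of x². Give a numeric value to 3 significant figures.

0.0710

⟨x²⟩ = ∫ x²·|φ|² dx / ∫|φ|² dx (integrals over the domain).
Gaussian moments: ∫x^(2j)·e^(−2βx²) dx = (2j−1)!!/(4β)^j · √(π/(2β)), odd powers integrate to 0; here √(π/(2β)) = 0.66802.
State is unnormalized: ∫|φ|² dx = 0.66802, and ∫φ*·x²·φ dx = 0.047445, so ⟨x²⟩ = 0.047445 / 0.66802.
⟨x²⟩ = 0.071023.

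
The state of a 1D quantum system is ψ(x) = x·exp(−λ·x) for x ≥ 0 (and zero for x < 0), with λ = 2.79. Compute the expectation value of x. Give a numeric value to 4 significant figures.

⟨x⟩ = ∫ x·|ψ|² dx / ∫|ψ|² dx (integrals over the domain).
Every integrand reduces to terms xʲ·e^(−2λx) on [0, ∞); use ∫₀^∞ xʲ·e^(−2λx) dx = j!/(2λ)^(j+1).
State is unnormalized: ∫|ψ|² dx = 0.011511, and ∫ψ*·x·ψ dx = 0.0061889, so ⟨x⟩ = 0.0061889 / 0.011511.
⟨x⟩ = 0.53763.

0.5376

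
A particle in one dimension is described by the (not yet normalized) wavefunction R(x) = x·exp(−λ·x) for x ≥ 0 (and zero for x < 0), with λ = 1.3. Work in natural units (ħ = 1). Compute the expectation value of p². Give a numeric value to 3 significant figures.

1.69

p² R = −ħ² d²R/dx²; ⟨p²⟩ = −ħ² ∫ R*·R'' dx / ∫|R|² dx.
Differentiate x·exp(−λ·x) with the product rule; every integrand then reduces to terms xʲ·e^(−2λx) on [0, ∞), with ∫₀^∞ xʲ·e^(−2λx) dx = j!/(2λ)^(j+1).
State is unnormalized: ∫|R|² dx = 0.11379, and ∫R*·(−ħ² R'') dx = 0.19231, so ⟨p²⟩ = 0.19231 / 0.11379.
⟨p²⟩ = 1.6900.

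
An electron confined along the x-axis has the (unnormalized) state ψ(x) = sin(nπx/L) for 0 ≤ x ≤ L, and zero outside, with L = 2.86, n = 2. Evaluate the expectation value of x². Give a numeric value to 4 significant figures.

2.623

⟨x²⟩ = ∫ x²·|ψ|² dx / ∫|ψ|² dx (integrals over the domain).
With sin²θ = (1 − cos2θ)/2 on 0 ≤ x ≤ L: ∫sin²(nπx/L) dx = L/2, ∫x·sin²(nπx/L) dx = L²/4, ∫x²·sin²(nπx/L) dx = L³·(1/6 − 1/(4n²π²)); higher powers xᵏ the same way, integrating xᵏ·cos(2nπx/L) by parts.
State is unnormalized: ∫|ψ|² dx = 1.4300, and ∫ψ*·x²·ψ dx = 3.7508, so ⟨x²⟩ = 3.7508 / 1.4300.
⟨x²⟩ = 2.6229.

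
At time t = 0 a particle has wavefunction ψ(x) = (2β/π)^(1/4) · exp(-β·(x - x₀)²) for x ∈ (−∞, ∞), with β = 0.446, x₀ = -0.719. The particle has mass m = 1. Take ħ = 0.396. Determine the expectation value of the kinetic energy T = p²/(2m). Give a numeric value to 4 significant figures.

T = −(ħ²/2m) d²/dx², so ⟨T⟩ = −(ħ²/2m) ∫ ψ*·ψ'' dx; with m = 1.
Gaussian moments (u = x − x₀): ∫u^(2j)·e^(−2βu²) du = (2j−1)!!/(4β)^j · √(π/(2β)), odd powers integrate to 0; here √(π/(2β)) = 1.8767. Derivatives: d/dx e^(−βu²) = −2βu·e^(−βu²), d²/dx² e^(−βu²) = (4β²u² − 2β)·e^(−βu²).
⟨T⟩ = 0.034970.

0.03497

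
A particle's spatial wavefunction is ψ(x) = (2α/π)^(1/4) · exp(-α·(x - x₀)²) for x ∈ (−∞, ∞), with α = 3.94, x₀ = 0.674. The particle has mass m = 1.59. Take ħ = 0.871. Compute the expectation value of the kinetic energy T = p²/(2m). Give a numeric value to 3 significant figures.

T = −(ħ²/2m) d²/dx², so ⟨T⟩ = −(ħ²/2m) ∫ ψ*·ψ'' dx; with m = 1.59.
Gaussian moments (u = x − x₀): ∫u^(2j)·e^(−2αu²) du = (2j−1)!!/(4α)^j · √(π/(2α)), odd powers integrate to 0; here √(π/(2α)) = 0.63141. Derivatives: d/dx e^(−αu²) = −2αu·e^(−αu²), d²/dx² e^(−αu²) = (4α²u² − 2α)·e^(−αu²).
⟨T⟩ = 0.93995.

0.940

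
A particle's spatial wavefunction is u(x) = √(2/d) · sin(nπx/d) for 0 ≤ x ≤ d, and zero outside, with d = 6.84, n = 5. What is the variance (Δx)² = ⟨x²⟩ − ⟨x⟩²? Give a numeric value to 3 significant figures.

3.80

Compute ⟨x⟩ and ⟨x²⟩ separately, then (Δx)² = ⟨x²⟩ − ⟨x⟩².
With sin²θ = (1 − cos2θ)/2 on 0 ≤ x ≤ d: ∫sin²(nπx/d) dx = d/2, ∫x·sin²(nπx/d) dx = d²/4, ∫x²·sin²(nπx/d) dx = d³·(1/6 − 1/(4n²π²)); higher powers xᵏ the same way, integrating xᵏ·cos(2nπx/d) by parts.
⟨x⟩ = 3.4200 and ⟨x²⟩ = 15.500.
(Δx)² = 15.500 − (3.4200)² = 3.8040.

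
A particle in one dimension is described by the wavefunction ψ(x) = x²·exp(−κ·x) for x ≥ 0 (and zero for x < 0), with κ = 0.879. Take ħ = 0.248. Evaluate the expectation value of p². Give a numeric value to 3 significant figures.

0.0158

p² ψ = −ħ² d²ψ/dx²; ⟨p²⟩ = −ħ² ∫ ψ*·ψ'' dx / ∫|ψ|² dx.
Differentiate x²·exp(−κ·x) with the product rule; every integrand then reduces to terms xʲ·e^(−2κx) on [0, ∞), with ∫₀^∞ xʲ·e^(−2κx) dx = j!/(2κ)^(j+1).
State is unnormalized: ∫|ψ|² dx = 1.4293, and ∫ψ*·(−ħ² ψ'') dx = 0.022640, so ⟨p²⟩ = 0.022640 / 1.4293.
⟨p²⟩ = 0.015840.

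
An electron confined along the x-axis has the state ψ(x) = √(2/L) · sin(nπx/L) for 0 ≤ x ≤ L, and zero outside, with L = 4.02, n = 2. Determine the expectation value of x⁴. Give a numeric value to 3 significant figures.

45.9

⟨x⁴⟩ = ∫ x⁴·|ψ|² dx (integrals over the domain).
With sin²θ = (1 − cos2θ)/2 on 0 ≤ x ≤ L: ∫sin²(nπx/L) dx = L/2, ∫x·sin²(nπx/L) dx = L²/4, ∫x²·sin²(nπx/L) dx = L³·(1/6 − 1/(4n²π²)); higher powers xᵏ the same way, integrating xᵏ·cos(2nπx/L) by parts.
⟨x⁴⟩ = 45.868.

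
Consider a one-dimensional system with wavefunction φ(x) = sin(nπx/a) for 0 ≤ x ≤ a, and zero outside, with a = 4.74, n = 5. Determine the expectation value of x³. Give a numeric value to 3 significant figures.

26.3

⟨x³⟩ = ∫ x³·|φ|² dx / ∫|φ|² dx (integrals over the domain).
With sin²θ = (1 − cos2θ)/2 on 0 ≤ x ≤ a: ∫sin²(nπx/a) dx = a/2, ∫x·sin²(nπx/a) dx = a²/4, ∫x²·sin²(nπx/a) dx = a³·(1/6 − 1/(4n²π²)); higher powers xᵏ the same way, integrating xᵏ·cos(2nπx/a) by parts.
State is unnormalized: ∫|φ|² dx = 2.3700, and ∫φ*·x³·φ dx = 62.332, so ⟨x³⟩ = 62.332 / 2.3700.
⟨x³⟩ = 26.300.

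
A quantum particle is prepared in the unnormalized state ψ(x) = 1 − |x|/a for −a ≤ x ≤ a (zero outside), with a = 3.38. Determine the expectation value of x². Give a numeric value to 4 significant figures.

1.142

⟨x²⟩ = ∫ x²·|ψ|² dx / ∫|ψ|² dx (integrals over the domain).
ψ is even, so ∫ over [−a, a] = 2∫₀ᵃ with ψ = 1 − x/a there: ∫₀ᵃ (1 − x/a)² dx = a/3, ∫₀ᵃ x²(1 − x/a)² dx = a³/30, ∫₀ᵃ x⁴(1 − x/a)² dx = a⁵/105.
State is unnormalized: ∫|ψ|² dx = 2.2533, and ∫ψ*·x²·ψ dx = 2.5743, so ⟨x²⟩ = 2.5743 / 2.2533.
⟨x²⟩ = 1.1424.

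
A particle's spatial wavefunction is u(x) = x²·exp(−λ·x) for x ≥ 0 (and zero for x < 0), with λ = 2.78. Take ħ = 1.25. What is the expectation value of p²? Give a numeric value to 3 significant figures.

4.03

p² u = −ħ² d²u/dx²; ⟨p²⟩ = −ħ² ∫ u*·u'' dx / ∫|u|² dx.
Differentiate x²·exp(−λ·x) with the product rule; every integrand then reduces to terms xʲ·e^(−2λx) on [0, ∞), with ∫₀^∞ xʲ·e^(−2λx) dx = j!/(2λ)^(j+1).
State is unnormalized: ∫|u|² dx = 0.0045169, and ∫u*·(−ħ² u'') dx = 0.018181, so ⟨p²⟩ = 0.018181 / 0.0045169.
⟨p²⟩ = 4.0252.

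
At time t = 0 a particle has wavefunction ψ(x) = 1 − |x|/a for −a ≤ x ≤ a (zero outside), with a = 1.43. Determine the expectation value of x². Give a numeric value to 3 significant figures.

0.204

⟨x²⟩ = ∫ x²·|ψ|² dx / ∫|ψ|² dx (integrals over the domain).
ψ is even, so ∫ over [−a, a] = 2∫₀ᵃ with ψ = 1 − x/a there: ∫₀ᵃ (1 − x/a)² dx = a/3, ∫₀ᵃ x²(1 − x/a)² dx = a³/30, ∫₀ᵃ x⁴(1 − x/a)² dx = a⁵/105.
State is unnormalized: ∫|ψ|² dx = 0.95333, and ∫ψ*·x²·ψ dx = 0.19495, so ⟨x²⟩ = 0.19495 / 0.95333.
⟨x²⟩ = 0.20449.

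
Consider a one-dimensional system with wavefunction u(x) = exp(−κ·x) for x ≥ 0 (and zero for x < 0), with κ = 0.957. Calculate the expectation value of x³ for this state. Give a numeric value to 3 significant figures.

⟨x³⟩ = ∫ x³·|u|² dx / ∫|u|² dx (integrals over the domain).
Every integrand reduces to terms xʲ·e^(−2κx) on [0, ∞); use ∫₀^∞ xʲ·e^(−2κx) dx = j!/(2κ)^(j+1).
State is unnormalized: ∫|u|² dx = 0.52247, and ∫u*·x³·u dx = 0.44708, so ⟨x³⟩ = 0.44708 / 0.52247.
⟨x³⟩ = 0.85571.

0.856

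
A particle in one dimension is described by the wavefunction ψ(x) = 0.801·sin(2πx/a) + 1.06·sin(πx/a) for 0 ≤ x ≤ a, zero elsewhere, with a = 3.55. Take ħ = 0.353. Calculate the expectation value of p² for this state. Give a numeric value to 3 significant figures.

0.204

p² ψ = −ħ² d²ψ/dx²; ⟨p²⟩ = −ħ² ∫ ψ*·ψ'' dx / ∫|ψ|² dx.
d²/dx² sin(jπx/a) = −(jπ/a)²·sin(jπx/a); on 0 ≤ x ≤ a, ∫sin²(jπx/a) dx = a/2 and ∫sin(jπx/a)·sin(lπx/a) dx = 0 for j ≠ l, so only diagonal terms survive in ∫|ψ|² and ∫ψ·ψ″; ∫ψ·ψ′ dx = [ψ²/2] between the walls = 0.
State is unnormalized: ∫|ψ|² dx = 3.1332, and ∫ψ*·(−ħ² ψ'') dx = 0.63917, so ⟨p²⟩ = 0.63917 / 3.1332.
⟨p²⟩ = 0.20400.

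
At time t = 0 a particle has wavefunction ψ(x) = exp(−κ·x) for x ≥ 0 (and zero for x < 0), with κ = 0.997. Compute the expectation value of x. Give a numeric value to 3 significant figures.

⟨x⟩ = ∫ x·|ψ|² dx / ∫|ψ|² dx (integrals over the domain).
Every integrand reduces to terms xʲ·e^(−2κx) on [0, ∞); use ∫₀^∞ xʲ·e^(−2κx) dx = j!/(2κ)^(j+1).
State is unnormalized: ∫|ψ|² dx = 0.50150, and ∫ψ*·x·ψ dx = 0.25151, so ⟨x⟩ = 0.25151 / 0.50150.
⟨x⟩ = 0.50150.

0.502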